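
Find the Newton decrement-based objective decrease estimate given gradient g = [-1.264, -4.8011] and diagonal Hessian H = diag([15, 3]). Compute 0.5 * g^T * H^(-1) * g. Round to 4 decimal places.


Step 1: H is diagonal, so H^(-1) * g = [-0.0843, -1.6004].
Step 2: g^T H^(-1) g = sum_i g_i^2 / H_ii
  = (-1.264)^2/15 + (-4.8011)^2/3
  = 0.1065 + 7.6835 = 7.79
Step 3: Objective decrease = 0.5 * g^T H^(-1) g = 3.895


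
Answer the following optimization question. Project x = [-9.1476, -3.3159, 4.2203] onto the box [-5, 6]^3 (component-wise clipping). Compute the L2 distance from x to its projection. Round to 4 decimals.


Project each component onto [-5, 6].
clip(-9.1476) = -5.0, clip(-3.3159) = -3.3159, clip(4.2203) = 4.2203
Projection = [-5.0, -3.3159, 4.2203]
Squared diffs: [17.2026, 0.0, 0.0]
Distance = sqrt(17.2026) = 4.1476


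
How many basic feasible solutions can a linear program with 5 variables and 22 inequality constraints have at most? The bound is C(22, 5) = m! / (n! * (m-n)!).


Each vertex corresponds to some choice of n active constraints out of m, so the number of vertices is at most C(m, n) = m! / (n!(m-n)!).
m = 22, n = 5
Numerator: 22 * 21 * 20 * 19 * 18
Denominator: 5! = 120
C(22, 5) = 26334


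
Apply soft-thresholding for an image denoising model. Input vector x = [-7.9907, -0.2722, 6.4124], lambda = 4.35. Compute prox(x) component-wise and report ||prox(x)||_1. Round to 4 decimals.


Soft-thresholding with lambda = 4.35:
prox(-7.9907) = sign(-7.9907)*max(|-7.9907| - 4.35, 0) = -3.6407
prox(-0.2722) = sign(-0.2722)*max(|-0.2722| - 4.35, 0) = 0.0
prox(6.4124) = sign(6.4124)*max(|6.4124| - 4.35, 0) = 2.0624
prox(x) = [-3.6407, 0.0, 2.0624]
||prox(x)||_1 = 3.6407 + 0.0 + 2.0624 = 5.7031


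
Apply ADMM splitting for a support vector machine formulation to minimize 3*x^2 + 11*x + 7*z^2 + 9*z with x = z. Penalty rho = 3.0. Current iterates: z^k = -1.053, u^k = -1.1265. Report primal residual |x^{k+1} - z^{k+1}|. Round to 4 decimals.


ADMM iteration with rho = 3.0, z^k = -1.053, u^k = -1.1265
Step 1: x-update.
Minimize 3*x^2 + 11*x + (3.0/2)*(x + 1.053 - 1.1265)^2
FOC: (2*3 + 3.0)*x = -11 + 3.0*(-1.053 + 1.1265)
x^{k+1} = -1.1977
Step 2: z-update.
Minimize 7*z^2 + 9*z + (3.0/2)*(-1.1977 - z - 1.1265)^2
FOC: (2*7 + 3.0)*z = -9 + 3.0*(-1.1977 - 1.1265)
z^{k+1} = -0.9396
Step 3: u-update.
u^{k+1} = -1.1265 - 1.1977 + 0.9396 = -1.3847
Step 4: Primal residual = |-1.1977 + 0.9396| = 0.2582


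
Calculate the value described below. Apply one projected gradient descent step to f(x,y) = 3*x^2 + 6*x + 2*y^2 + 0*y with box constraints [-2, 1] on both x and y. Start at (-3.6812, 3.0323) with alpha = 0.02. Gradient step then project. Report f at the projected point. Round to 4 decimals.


Step 1: Compute gradient at (-3.6812, 3.0323).
grad_x = 2*3*-3.6812 + 6 = -16.0872
grad_y = 2*2*3.0323 + 0 = 12.1292
Step 2: Gradient step.
x_raw = -3.6812 - 0.02*-16.0872 = -3.3595
y_raw = 3.0323 - 0.02*12.1292 = 2.7897
Step 3: Project onto [-2, 1].
x_proj = clip(-3.3595) = -2.0
y_proj = clip(2.7897) = 1.0
Step 4: Evaluate f.
f(-2.0, 1.0) = 2.0


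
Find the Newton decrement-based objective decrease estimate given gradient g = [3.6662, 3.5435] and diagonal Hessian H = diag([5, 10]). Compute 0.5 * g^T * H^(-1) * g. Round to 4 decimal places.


Step 1: H is diagonal, so H^(-1) * g = [0.7332, 0.3544].
Step 2: g^T H^(-1) g = sum_i g_i^2 / H_ii
  = (3.6662)^2/5 + (3.5435)^2/10
  = 2.6882 + 1.2556 = 3.9438
Step 3: Objective decrease = 0.5 * g^T H^(-1) g = 1.9719


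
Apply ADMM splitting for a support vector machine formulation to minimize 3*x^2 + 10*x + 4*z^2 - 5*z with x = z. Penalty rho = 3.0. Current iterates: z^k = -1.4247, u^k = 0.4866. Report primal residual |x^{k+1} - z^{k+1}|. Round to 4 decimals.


ADMM iteration with rho = 3.0, z^k = -1.4247, u^k = 0.4866
Step 1: x-update.
Minimize 3*x^2 + 10*x + (3.0/2)*(x + 1.4247 + 0.4866)^2
FOC: (2*3 + 3.0)*x = -10 + 3.0*(-1.4247 - 0.4866)
x^{k+1} = -1.7482
Step 2: z-update.
Minimize 4*z^2 - 5*z + (3.0/2)*(-1.7482 - z + 0.4866)^2
FOC: (2*4 + 3.0)*z = 5 + 3.0*(-1.7482 + 0.4866)
z^{k+1} = 0.1105
Step 3: u-update.
u^{k+1} = 0.4866 - 1.7482 - 0.1105 = -1.3721
Step 4: Primal residual = |-1.7482 - 0.1105| = 1.8587


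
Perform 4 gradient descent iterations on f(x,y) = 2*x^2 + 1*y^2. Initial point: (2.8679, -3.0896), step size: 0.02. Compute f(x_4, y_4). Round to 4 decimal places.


Gradient descent on f(x,y) = 2*x^2 + 1*y^2.
Starting point: (2.8679, -3.0896), alpha = 0.02
Step 1: grad_x = 2*2*2.8679 = 11.4716, grad_y = 2*1*-3.0896 = -6.1792
  x_1 = 2.8679 - 0.02*11.4716 = 2.6385
  y_1 = -3.0896 - 0.02*-6.1792 = -2.966
Step 2: grad_x = 2*2*2.6385 = 10.5539, grad_y = 2*1*-2.966 = -5.932
  x_2 = 2.6385 - 0.02*10.5539 = 2.4274
  y_2 = -2.966 - 0.02*-5.932 = -2.8474
Step 3: grad_x = 2*2*2.4274 = 9.7096, grad_y = 2*1*-2.8474 = -5.6948
  x_3 = 2.4274 - 0.02*9.7096 = 2.2332
  y_3 = -2.8474 - 0.02*-5.6948 = -2.7335
Step 4: grad_x = 2*2*2.2332 = 8.9328, grad_y = 2*1*-2.7335 = -5.467
  x_4 = 2.2332 - 0.02*8.9328 = 2.0545
  y_4 = -2.7335 - 0.02*-5.467 = -2.6241
f(2.0545, -2.6241) = 2*2.0545^2 + 1*(-2.6241)^2 = 15.3284


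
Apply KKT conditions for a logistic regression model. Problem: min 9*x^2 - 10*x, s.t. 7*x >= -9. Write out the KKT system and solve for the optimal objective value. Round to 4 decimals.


Step 1: Try lambda = 0 (constraint inactive).
Stationarity: 2*9*x - 10 = 0
x* = 10/(2*9) = 5/9 = 0.5556 (rounded; the exact value 5/9 is used below)
Check constraint: 7*0.5556 = 3.8892 >= -9 -- satisfied.
Step 2: Compute optimal value.
f(x*) = 9*(5/9)^2 - 10*(5/9) = -2.7778


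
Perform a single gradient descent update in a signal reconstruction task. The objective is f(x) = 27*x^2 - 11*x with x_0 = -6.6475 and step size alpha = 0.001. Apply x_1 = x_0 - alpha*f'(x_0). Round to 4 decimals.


We compute the gradient at x_0 and apply the update.
f'(x) = 54*x - 11
f'(-6.6475) = 54*-6.6475 - 11 = -369.965
x_1 = -6.6475 - 0.001*-369.965 = -6.2775


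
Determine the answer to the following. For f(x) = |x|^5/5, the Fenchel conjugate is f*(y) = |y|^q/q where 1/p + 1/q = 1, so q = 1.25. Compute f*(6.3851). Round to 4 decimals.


The conjugate exponent q satisfies 1/p + 1/q = 1.
p = 5, so q = 5/(5 - 1) = 1.25
|y|^q = 6.3851^1.25 = 10.1499
f*(6.3851) = 10.1499 / 1.25 = 8.1199


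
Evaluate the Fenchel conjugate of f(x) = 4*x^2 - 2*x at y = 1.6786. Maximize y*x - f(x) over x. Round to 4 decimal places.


f*(y) = sup_x {y*x - a*x^2 - b*x} = sup_x {(y-b)*x - a*x^2}
FOC: (y - b) - 2a*x = 0 => x* = (y - b)/(2a)
x* = (1.6786 + 2)/(2*4) = 0.4598
f*(1.6786) = (y-b)^2/(4a) = (1.6786 + 2)^2/(4*4)
= 13.5321/16 = 0.8458


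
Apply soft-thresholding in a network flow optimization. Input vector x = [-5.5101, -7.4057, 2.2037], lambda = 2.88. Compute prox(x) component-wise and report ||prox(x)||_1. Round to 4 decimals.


Soft-thresholding with lambda = 2.88:
prox(-5.5101) = sign(-5.5101)*max(|-5.5101| - 2.88, 0) = -2.6301
prox(-7.4057) = sign(-7.4057)*max(|-7.4057| - 2.88, 0) = -4.5257
prox(2.2037) = sign(2.2037)*max(|2.2037| - 2.88, 0) = 0.0
prox(x) = [-2.6301, -4.5257, 0.0]
||prox(x)||_1 = 2.6301 + 4.5257 + 0.0 = 7.1558


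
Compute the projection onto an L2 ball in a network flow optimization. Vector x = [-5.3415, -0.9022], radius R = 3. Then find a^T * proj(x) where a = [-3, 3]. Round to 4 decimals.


Step 1: Compute ||x|| (intermediates to 6 decimals).
||x|| = sqrt((-5.3415)^2 + (-0.9022)^2) = 5.417157
Step 2: Project.
Since ||x|| > R, scale = R/||x|| = 3/5.417157 = 0.553796, proj(x) = scale * x
proj(x) = [-2.958101, -0.499635]
Step 3: Dot product.
a^T * proj(x) = -3*(-2.958101) + 3*(-0.499635) = 7.3754


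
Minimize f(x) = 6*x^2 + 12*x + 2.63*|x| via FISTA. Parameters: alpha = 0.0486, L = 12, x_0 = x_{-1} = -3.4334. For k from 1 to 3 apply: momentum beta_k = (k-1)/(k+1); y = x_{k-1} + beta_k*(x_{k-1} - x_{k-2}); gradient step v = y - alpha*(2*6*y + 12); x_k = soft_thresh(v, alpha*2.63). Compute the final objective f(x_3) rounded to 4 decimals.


FISTA on f(x) = 6*x^2 + 12*x + 2.63*|x|
L = 12, alpha = 0.0486
Iteration 1: beta = 0.0, y = -3.4334 + 0.0*(-3.4334 + 3.4334) = -3.4334
  grad(y) = -29.2008, v = y - alpha*grad = -2.0142
  prox(v) = soft_thresh(-2.0142, 0.1278) = -1.8864
Iteration 2: beta = 0.3333, y = -1.8864 + 0.3333*(-1.8864 + 3.4334) = -1.3708
  grad(y) = -4.4492, v = y - alpha*grad = -1.1545
  prox(v) = soft_thresh(-1.1545, 0.1278) = -1.0267
Iteration 3: beta = 0.5, y = -1.0267 + 0.5*(-1.0267 + 1.8864) = -0.5969
  grad(y) = 4.8376, v = y - alpha*grad = -0.832
  prox(v) = soft_thresh(-0.832, 0.1278) = -0.7042
f(x_3) = 6*(-0.7042)^2 + 12*(-0.7042) + 2.63*|-0.7042| = -3.6229


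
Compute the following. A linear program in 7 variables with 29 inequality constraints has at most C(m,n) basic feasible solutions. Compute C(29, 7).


Each vertex corresponds to some choice of n active constraints out of m, so the number of vertices is at most C(m, n) = m! / (n!(m-n)!).
m = 29, n = 7
Numerator: 29 * 28 * 27 * 26 * 25 * 24 * 23
Denominator: 7! = 5040
C(29, 7) = 1560780


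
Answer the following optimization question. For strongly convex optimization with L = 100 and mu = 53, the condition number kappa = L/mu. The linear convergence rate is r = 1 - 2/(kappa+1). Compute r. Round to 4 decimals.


Step 1: Compute the condition number.
kappa = L/mu = 100/53 = 1.8868
Step 2: Compute the convergence rate.
r = 1 - 2/(kappa + 1) = 1 - 2*mu/(L + mu) = (L - mu)/(L + mu) = 47/153 = 0.3072


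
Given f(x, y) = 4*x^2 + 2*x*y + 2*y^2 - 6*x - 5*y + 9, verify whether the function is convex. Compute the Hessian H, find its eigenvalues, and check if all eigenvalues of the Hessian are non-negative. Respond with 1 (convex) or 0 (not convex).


The Hessian of f(x,y) = 4*x^2 + 2*x*y + 2*y^2 - 6*x - 5*y + 9 is:
H = [[8, 2], [2, 4]]
Trace = 8 + 4 = 12
Determinant = 8*4 - (2)^2 = 28
Discriminant = (12)^2 - 4*28 = 32.0
Eigenvalues: lambda_1 = 3.1716, lambda_2 = 8.8284
The function is convex.

1


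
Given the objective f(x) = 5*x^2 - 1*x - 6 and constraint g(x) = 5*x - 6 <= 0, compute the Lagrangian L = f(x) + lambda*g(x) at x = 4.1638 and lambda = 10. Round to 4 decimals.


Step 1: Evaluate f(x).
f(4.1638) = 5*4.1638^2 - 1*4.1638 - 6 = 76.5224
Step 2: Evaluate g(x).
g(4.1638) = 5*4.1638 - 6 = 14.819
Step 3: Compute Lagrangian.
L = 76.5224 + 10*14.819 = 224.7124


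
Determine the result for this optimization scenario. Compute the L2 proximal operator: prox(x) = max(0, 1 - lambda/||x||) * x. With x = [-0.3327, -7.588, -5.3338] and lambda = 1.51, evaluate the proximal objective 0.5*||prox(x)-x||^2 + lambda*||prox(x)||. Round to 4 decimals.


Step 1: Compute ||x||.
||x|| = 9.281
Step 2: Compute scaling factor.
scale = max(0, 1 - 1.51/9.281) = 0.8373
Step 3: prox(x) = [-0.2786, -6.3535, -4.466]
||prox(x)|| = 7.771
Step 4: Proximal objective.
0.5*||prox-x||^2 = 1.1401
lambda*||prox|| = 11.7342
Total = 12.8743


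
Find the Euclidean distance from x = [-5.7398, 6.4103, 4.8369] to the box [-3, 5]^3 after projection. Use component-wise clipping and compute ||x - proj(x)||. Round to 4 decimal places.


Project each component onto [-3, 5].
clip(-5.7398) = -3.0, clip(6.4103) = 5.0, clip(4.8369) = 4.8369
Projection = [-3.0, 5.0, 4.8369]
Squared diffs: [7.5065, 1.9889, 0.0]
Distance = sqrt(9.4954) = 3.0815


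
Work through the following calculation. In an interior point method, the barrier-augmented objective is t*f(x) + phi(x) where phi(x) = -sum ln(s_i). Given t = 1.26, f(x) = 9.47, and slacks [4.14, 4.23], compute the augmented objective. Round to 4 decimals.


Step 1: Compute log-barrier.
ln values: [1.4207, 1.4422]
phi = -(1.4207 + 1.4422) = -2.8629
Step 2: Compute augmented objective.
t*f(x) = 1.26*9.47 = 11.9322
Total = 11.9322 - 2.8629 = 9.0693


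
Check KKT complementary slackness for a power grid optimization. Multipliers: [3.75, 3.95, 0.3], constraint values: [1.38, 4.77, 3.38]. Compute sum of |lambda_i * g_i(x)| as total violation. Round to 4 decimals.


KKT complementary slackness check:
lambda_1 * g_1 = 3.75 * 1.38 = 5.175
lambda_2 * g_2 = 3.95 * 4.77 = 18.8415
lambda_3 * g_3 = 0.3 * 3.38 = 1.014
Total violation = 5.175 + 18.8415 + 1.014 = 25.0305


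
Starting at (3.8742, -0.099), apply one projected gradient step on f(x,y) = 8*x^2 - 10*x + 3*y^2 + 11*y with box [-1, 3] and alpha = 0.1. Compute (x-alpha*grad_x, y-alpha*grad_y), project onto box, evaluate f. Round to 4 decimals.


Step 1: Compute gradient at (3.8742, -0.099).
grad_x = 2*8*3.8742 - 10 = 51.9872
grad_y = 2*3*-0.099 + 11 = 10.406
Step 2: Gradient step.
x_raw = 3.8742 - 0.1*51.9872 = -1.3245
y_raw = -0.099 - 0.1*10.406 = -1.1396
Step 3: Project onto [-1, 3].
x_proj = clip(-1.3245) = -1.0
y_proj = clip(-1.1396) = -1.0
Step 4: Evaluate f.
f(-1.0, -1.0) = 10.0


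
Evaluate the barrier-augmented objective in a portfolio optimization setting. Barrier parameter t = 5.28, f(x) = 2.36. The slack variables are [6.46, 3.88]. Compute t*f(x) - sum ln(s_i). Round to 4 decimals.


Step 1: Compute log-barrier.
ln values: [1.8656, 1.3558]
phi = -(1.8656 + 1.3558) = -3.2215
Step 2: Compute augmented objective.
t*f(x) = 5.28*2.36 = 12.4608
Total = 12.4608 - 3.2215 = 9.2393


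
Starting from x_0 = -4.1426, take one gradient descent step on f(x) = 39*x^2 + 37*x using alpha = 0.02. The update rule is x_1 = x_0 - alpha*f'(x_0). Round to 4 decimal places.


We compute the gradient at x_0 and apply the update.
f'(x) = 78*x + 37
f'(-4.1426) = 78*-4.1426 + 37 = -286.1228
x_1 = -4.1426 - 0.02*-286.1228 = 1.5799


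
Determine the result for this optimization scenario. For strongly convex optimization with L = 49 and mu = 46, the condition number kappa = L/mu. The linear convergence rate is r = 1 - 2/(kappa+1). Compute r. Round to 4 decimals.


Step 1: Compute the condition number.
kappa = L/mu = 49/46 = 1.0652
Step 2: Compute the convergence rate.
r = 1 - 2/(kappa + 1) = 1 - 2*mu/(L + mu) = (L - mu)/(L + mu) = 3/95 = 0.0316


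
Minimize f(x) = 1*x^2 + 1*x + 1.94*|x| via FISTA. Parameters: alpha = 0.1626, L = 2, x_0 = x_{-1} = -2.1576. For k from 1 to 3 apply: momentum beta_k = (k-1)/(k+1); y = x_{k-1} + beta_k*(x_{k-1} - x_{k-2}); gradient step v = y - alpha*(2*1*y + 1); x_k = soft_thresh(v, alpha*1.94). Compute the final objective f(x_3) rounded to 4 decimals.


FISTA on f(x) = 1*x^2 + 1*x + 1.94*|x|
L = 2, alpha = 0.1626
Iteration 1: beta = 0.0, y = -2.1576 + 0.0*(-2.1576 + 2.1576) = -2.1576
  grad(y) = -3.3152, v = y - alpha*grad = -1.6185
  prox(v) = soft_thresh(-1.6185, 0.3154) = -1.3031
Iteration 2: beta = 0.3333, y = -1.3031 + 0.3333*(-1.3031 + 2.1576) = -1.0183
  grad(y) = -1.0365, v = y - alpha*grad = -0.8497
  prox(v) = soft_thresh(-0.8497, 0.3154) = -0.5343
Iteration 3: beta = 0.5, y = -0.5343 + 0.5*(-0.5343 + 1.3031) = -0.1499
  grad(y) = 0.7002, v = y - alpha*grad = -0.2637
  prox(v) = soft_thresh(-0.2637, 0.3154) = 0.0
f(x_3) = 1*0.0^2 + 1*0.0 + 1.94*|0.0| = 0.0


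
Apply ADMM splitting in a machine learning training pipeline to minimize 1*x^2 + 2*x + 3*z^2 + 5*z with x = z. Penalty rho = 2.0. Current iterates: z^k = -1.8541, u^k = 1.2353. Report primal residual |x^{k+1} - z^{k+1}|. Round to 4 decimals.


ADMM iteration with rho = 2.0, z^k = -1.8541, u^k = 1.2353
Step 1: x-update.
Minimize 1*x^2 + 2*x + (2.0/2)*(x + 1.8541 + 1.2353)^2
FOC: (2*1 + 2.0)*x = -2 + 2.0*(-1.8541 - 1.2353)
x^{k+1} = -2.0447
Step 2: z-update.
Minimize 3*z^2 + 5*z + (2.0/2)*(-2.0447 - z + 1.2353)^2
FOC: (2*3 + 2.0)*z = -5 + 2.0*(-2.0447 + 1.2353)
z^{k+1} = -0.8274
Step 3: u-update.
u^{k+1} = 1.2353 - 2.0447 + 0.8274 = 0.018
Step 4: Primal residual = |-2.0447 + 0.8274| = 1.2174


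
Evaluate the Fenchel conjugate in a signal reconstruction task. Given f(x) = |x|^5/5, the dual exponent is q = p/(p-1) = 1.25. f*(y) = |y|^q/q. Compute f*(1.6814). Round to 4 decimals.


The conjugate exponent q satisfies 1/p + 1/q = 1.
p = 5, so q = 5/(5 - 1) = 1.25
|y|^q = 1.6814^1.25 = 1.9146
f*(1.6814) = 1.9146 / 1.25 = 1.5317


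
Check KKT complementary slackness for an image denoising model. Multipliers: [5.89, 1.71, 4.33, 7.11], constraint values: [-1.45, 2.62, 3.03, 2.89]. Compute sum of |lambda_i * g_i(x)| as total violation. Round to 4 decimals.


KKT complementary slackness check:
lambda_1 * g_1 = 5.89 * -1.45 = -8.5405
lambda_2 * g_2 = 1.71 * 2.62 = 4.4802
lambda_3 * g_3 = 4.33 * 3.03 = 13.1199
lambda_4 * g_4 = 7.11 * 2.89 = 20.5479
Total violation = 8.5405 + 4.4802 + 13.1199 + 20.5479 = 46.6885


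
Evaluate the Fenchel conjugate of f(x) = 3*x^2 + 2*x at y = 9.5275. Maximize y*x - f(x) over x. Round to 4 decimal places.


f*(y) = sup_x {y*x - a*x^2 - b*x} = sup_x {(y-b)*x - a*x^2}
FOC: (y - b) - 2a*x = 0 => x* = (y - b)/(2a)
x* = (9.5275 - 2)/(2*3) = 1.2546
f*(9.5275) = (y-b)^2/(4a) = (9.5275 - 2)^2/(4*3)
= 56.6633/12 = 4.7219


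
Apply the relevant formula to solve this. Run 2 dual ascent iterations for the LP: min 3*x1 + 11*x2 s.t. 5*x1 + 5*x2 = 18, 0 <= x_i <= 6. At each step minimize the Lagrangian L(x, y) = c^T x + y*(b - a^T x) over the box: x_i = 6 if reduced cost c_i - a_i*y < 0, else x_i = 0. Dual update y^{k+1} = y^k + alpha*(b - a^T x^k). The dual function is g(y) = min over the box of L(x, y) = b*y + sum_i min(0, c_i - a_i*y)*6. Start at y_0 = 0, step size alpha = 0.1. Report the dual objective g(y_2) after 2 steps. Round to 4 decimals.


Dual ascent for LP: min 3*x1 + 11*x2, 5*x1 + 5*x2 = 18, 0 <= x_i <= 6
Step 1: y^k = 0.0, reduced costs: (3.0, 11.0)
  x^k = (0.0, 0.0), subgradient = b - a^T x = 18.0
  y^{k+1} = 0.0 + 0.1*18.0 = 1.8
Step 2: y^k = 1.8, reduced costs: (-6.0, 2.0)
  x^k = (6.0, 0.0), subgradient = b - a^T x = -12.0
  y^{k+1} = 1.8 + 0.1*-12.0 = 0.6
Dual objective at y_2 = 0.6: reduced costs (0.0, 8.0), box minimizer x = (0.0, 0.0)
g(y_2) = b*y + (c1 - a1*y)*x1 + (c2 - a2*y)*x2 = 18*0.6 + 0.0*0.0 + 8.0*0.0 = 10.8 + 0.0 + 0.0 = 10.8


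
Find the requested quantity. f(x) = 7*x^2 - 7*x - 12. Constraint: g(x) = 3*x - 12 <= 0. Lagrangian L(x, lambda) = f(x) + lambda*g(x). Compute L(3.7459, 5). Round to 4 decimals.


Step 1: Evaluate f(x).
f(3.7459) = 7*3.7459^2 - 7*3.7459 - 12 = 60.0011
Step 2: Evaluate g(x).
g(3.7459) = 3*3.7459 - 12 = -0.7623
Step 3: Compute Lagrangian.
L = 60.0011 + 5*-0.7623 = 56.1896


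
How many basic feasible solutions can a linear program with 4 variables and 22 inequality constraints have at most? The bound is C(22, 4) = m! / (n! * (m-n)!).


Each vertex corresponds to some choice of n active constraints out of m, so the number of vertices is at most C(m, n) = m! / (n!(m-n)!).
m = 22, n = 4
Numerator: 22 * 21 * 20 * 19
Denominator: 4! = 24
C(22, 4) = 7315


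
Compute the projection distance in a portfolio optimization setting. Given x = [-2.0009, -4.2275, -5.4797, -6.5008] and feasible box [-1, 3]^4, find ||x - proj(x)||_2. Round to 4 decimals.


Project each component onto [-1, 3].
clip(-2.0009) = -1.0, clip(-4.2275) = -1.0, clip(-5.4797) = -1.0, clip(-6.5008) = -1.0
Projection = [-1.0, -1.0, -1.0, -1.0]
Squared diffs: [1.0018, 10.4168, 20.0677, 30.2588]
Distance = sqrt(61.7451) = 7.8578


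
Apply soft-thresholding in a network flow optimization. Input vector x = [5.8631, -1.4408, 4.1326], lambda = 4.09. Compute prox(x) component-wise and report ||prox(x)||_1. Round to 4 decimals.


Soft-thresholding with lambda = 4.09:
prox(5.8631) = sign(5.8631)*max(|5.8631| - 4.09, 0) = 1.7731
prox(-1.4408) = sign(-1.4408)*max(|-1.4408| - 4.09, 0) = 0.0
prox(4.1326) = sign(4.1326)*max(|4.1326| - 4.09, 0) = 0.0426
prox(x) = [1.7731, 0.0, 0.0426]
||prox(x)||_1 = 1.7731 + 0.0 + 0.0426 = 1.8157


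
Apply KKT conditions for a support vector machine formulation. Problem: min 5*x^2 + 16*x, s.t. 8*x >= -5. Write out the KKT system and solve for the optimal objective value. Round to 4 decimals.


Step 1: Try lambda = 0 (constraint inactive).
x_unc = -16/(2*5) = -1.6
Check: 8*-1.6 = -12.8 < -5 -- violated!
Step 2: Constraint must be active: 8*x = -5
x* = -5/8 = -0.625
lambda = (2*5*(-0.625) + 16)/8 = 1.2188
Step 3: Compute optimal value.
f(x*) = 5*(-0.625)^2 + 16*(-0.625) = -8.0469


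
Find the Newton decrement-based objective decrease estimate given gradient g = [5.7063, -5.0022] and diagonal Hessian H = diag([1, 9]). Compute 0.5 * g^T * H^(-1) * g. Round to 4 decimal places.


Step 1: H is diagonal, so H^(-1) * g = [5.7063, -0.5558].
Step 2: g^T H^(-1) g = sum_i g_i^2 / H_ii
  = (5.7063)^2/1 + (-5.0022)^2/9
  = 32.5619 + 2.7802 = 35.3421
Step 3: Objective decrease = 0.5 * g^T H^(-1) g = 17.671


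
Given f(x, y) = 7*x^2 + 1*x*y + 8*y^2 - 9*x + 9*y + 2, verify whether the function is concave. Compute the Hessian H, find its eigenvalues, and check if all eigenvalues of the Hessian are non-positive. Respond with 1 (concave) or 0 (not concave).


The Hessian of f(x,y) = 7*x^2 + 1*x*y + 8*y^2 - 9*x + 9*y + 2 is:
H = [[14, 1], [1, 16]]
Trace = 14 + 16 = 30
Determinant = 14*16 - (1)^2 = 223
Discriminant = (30)^2 - 4*223 = 8.0
Eigenvalues: lambda_1 = 13.5858, lambda_2 = 16.4142
The function is not concave.

0


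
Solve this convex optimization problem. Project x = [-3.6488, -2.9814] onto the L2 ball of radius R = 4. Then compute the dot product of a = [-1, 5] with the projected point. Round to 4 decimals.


Step 1: Compute ||x|| (intermediates to 6 decimals).
||x|| = sqrt((-3.6488)^2 + (-2.9814)^2) = 4.711952
Step 2: Project.
Since ||x|| > R, scale = R/||x|| = 4/4.711952 = 0.848905, proj(x) = scale * x
proj(x) = [-3.097485, -2.530925]
Step 3: Dot product.
a^T * proj(x) = -1*(-3.097485) + 5*(-2.530925) = -9.5571


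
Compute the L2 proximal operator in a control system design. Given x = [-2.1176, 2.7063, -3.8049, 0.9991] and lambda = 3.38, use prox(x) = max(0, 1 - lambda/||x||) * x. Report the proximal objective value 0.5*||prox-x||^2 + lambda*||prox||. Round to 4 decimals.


Step 1: Compute ||x||.
||x|| = 5.2234
Step 2: Compute scaling factor.
scale = max(0, 1 - 3.38/5.2234) = 0.3529
Step 3: prox(x) = [-0.7473, 0.9551, -1.3428, 0.3526]
||prox(x)|| = 1.8434
Step 4: Proximal objective.
0.5*||prox-x||^2 = 5.7122
lambda*||prox|| = 6.2307
Total = 11.9428


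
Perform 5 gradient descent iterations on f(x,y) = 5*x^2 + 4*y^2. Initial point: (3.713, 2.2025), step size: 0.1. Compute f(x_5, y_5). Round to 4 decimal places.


Gradient descent on f(x,y) = 5*x^2 + 4*y^2.
Starting point: (3.713, 2.2025), alpha = 0.1
Step 1: grad_x = 2*5*3.713 = 37.13, grad_y = 2*4*2.2025 = 17.62
  x_1 = 3.713 - 0.1*37.13 = -0.0
  y_1 = 2.2025 - 0.1*17.62 = 0.4405
Step 2: grad_x = 2*5*-0.0 = -0.0, grad_y = 2*4*0.4405 = 3.524
  x_2 = -0.0 - 0.1*-0.0 = 0.0
  y_2 = 0.4405 - 0.1*3.524 = 0.0881
Step 3: grad_x = 2*5*0.0 = 0.0, grad_y = 2*4*0.0881 = 0.7048
  x_3 = 0.0 - 0.1*0.0 = 0.0
  y_3 = 0.0881 - 0.1*0.7048 = 0.0176
Step 4: grad_x = 2*5*0.0 = 0.0, grad_y = 2*4*0.0176 = 0.141
  x_4 = 0.0 - 0.1*0.0 = 0.0
  y_4 = 0.0176 - 0.1*0.141 = 0.0035
Step 5: grad_x = 2*5*0.0 = 0.0, grad_y = 2*4*0.0035 = 0.0282
  x_5 = 0.0 - 0.1*0.0 = 0.0
  y_5 = 0.0035 - 0.1*0.0282 = 0.0007
f(0.0, 0.0007) = 5*0.0^2 + 4*0.0007^2 = 0.0


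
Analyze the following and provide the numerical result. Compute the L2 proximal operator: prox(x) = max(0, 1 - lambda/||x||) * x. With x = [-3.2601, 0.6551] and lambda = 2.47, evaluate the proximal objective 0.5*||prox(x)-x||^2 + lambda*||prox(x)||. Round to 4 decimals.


Step 1: Compute ||x||.
||x|| = 3.3253
Step 2: Compute scaling factor.
scale = max(0, 1 - 2.47/3.3253) = 0.2572
Step 3: prox(x) = [-0.8385, 0.1685]
||prox(x)|| = 0.8553
Step 4: Proximal objective.
0.5*||prox-x||^2 = 3.0505
lambda*||prox|| = 2.1126
Total = 5.163


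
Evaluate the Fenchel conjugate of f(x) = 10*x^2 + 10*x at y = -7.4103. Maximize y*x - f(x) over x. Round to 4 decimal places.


f*(y) = sup_x {y*x - a*x^2 - b*x} = sup_x {(y-b)*x - a*x^2}
FOC: (y - b) - 2a*x = 0 => x* = (y - b)/(2a)
x* = (-7.4103 - 10)/(2*10) = -0.8705
f*(-7.4103) = (y-b)^2/(4a) = (-7.4103 - 10)^2/(4*10)
= 303.1185/40 = 7.578


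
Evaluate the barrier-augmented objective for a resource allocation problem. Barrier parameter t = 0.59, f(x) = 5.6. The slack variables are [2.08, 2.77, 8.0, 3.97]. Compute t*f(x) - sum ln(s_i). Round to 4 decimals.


Step 1: Compute log-barrier.
ln values: [0.7324, 1.0188, 2.0794, 1.3788]
phi = -(0.7324 + 1.0188 + 2.0794 + 1.3788) = -5.2094
Step 2: Compute augmented objective.
t*f(x) = 0.59*5.6 = 3.304
Total = 3.304 - 5.2094 = -1.9054


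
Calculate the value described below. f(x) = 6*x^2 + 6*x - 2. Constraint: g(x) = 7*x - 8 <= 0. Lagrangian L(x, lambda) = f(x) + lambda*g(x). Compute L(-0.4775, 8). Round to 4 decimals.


Step 1: Evaluate f(x).
f(-0.4775) = 6*(-0.4775)^2 + 6*(-0.4775) - 2 = -3.497
Step 2: Evaluate g(x).
g(-0.4775) = 7*-0.4775 - 8 = -11.3425
Step 3: Compute Lagrangian.
L = -3.497 + 8*-11.3425 = -94.237


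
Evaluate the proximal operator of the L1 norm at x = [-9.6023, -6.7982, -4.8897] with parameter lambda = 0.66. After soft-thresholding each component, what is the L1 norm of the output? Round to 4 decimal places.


Soft-thresholding with lambda = 0.66:
prox(-9.6023) = sign(-9.6023)*max(|-9.6023| - 0.66, 0) = -8.9423
prox(-6.7982) = sign(-6.7982)*max(|-6.7982| - 0.66, 0) = -6.1382
prox(-4.8897) = sign(-4.8897)*max(|-4.8897| - 0.66, 0) = -4.2297
prox(x) = [-8.9423, -6.1382, -4.2297]
||prox(x)||_1 = 8.9423 + 6.1382 + 4.2297 = 19.3102


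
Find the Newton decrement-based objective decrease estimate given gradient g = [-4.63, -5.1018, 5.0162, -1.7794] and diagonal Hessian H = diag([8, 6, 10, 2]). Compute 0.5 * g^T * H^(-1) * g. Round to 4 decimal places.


Step 1: H is diagonal, so H^(-1) * g = [-0.5788, -0.8503, 0.5016, -0.8897].
Step 2: g^T H^(-1) g = sum_i g_i^2 / H_ii
  = (-4.63)^2/8 + (-5.1018)^2/6 + (5.0162)^2/10 + (-1.7794)^2/2
  = 2.6796 + 4.3381 + 2.5162 + 1.5831 = 11.117
Step 3: Objective decrease = 0.5 * g^T H^(-1) g = 5.5585


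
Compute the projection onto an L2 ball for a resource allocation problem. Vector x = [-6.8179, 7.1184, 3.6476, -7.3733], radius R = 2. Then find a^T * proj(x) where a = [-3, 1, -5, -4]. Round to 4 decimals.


Step 1: Compute ||x|| (intermediates to 6 decimals).
||x|| = sqrt((-6.8179)^2 + 7.1184^2 + 3.6476^2 + (-7.3733)^2) = 12.838455
Step 2: Project.
Since ||x|| > R, scale = R/||x|| = 2/12.838455 = 0.155782, proj(x) = scale * x
proj(x) = [-1.062106, 1.108919, 0.56823, -1.148627]
Step 3: Dot product.
a^T * proj(x) = -3*(-1.062106) + 1*1.108919 - 5*0.56823 - 4*(-1.148627) = 6.0486


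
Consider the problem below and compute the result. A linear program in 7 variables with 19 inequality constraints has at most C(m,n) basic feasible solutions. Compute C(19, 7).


Each vertex corresponds to some choice of n active constraints out of m, so the number of vertices is at most C(m, n) = m! / (n!(m-n)!).
m = 19, n = 7
Numerator: 19 * 18 * 17 * 16 * 15 * 14 * 13
Denominator: 7! = 5040
C(19, 7) = 50388


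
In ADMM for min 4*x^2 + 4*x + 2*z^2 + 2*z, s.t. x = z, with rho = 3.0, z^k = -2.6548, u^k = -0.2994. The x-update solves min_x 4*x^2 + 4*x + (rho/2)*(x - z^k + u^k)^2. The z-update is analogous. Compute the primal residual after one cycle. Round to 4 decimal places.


ADMM iteration with rho = 3.0, z^k = -2.6548, u^k = -0.2994
Step 1: x-update.
Minimize 4*x^2 + 4*x + (3.0/2)*(x + 2.6548 - 0.2994)^2
FOC: (2*4 + 3.0)*x = -4 + 3.0*(-2.6548 + 0.2994)
x^{k+1} = -1.006
Step 2: z-update.
Minimize 2*z^2 + 2*z + (3.0/2)*(-1.006 - z - 0.2994)^2
FOC: (2*2 + 3.0)*z = -2 + 3.0*(-1.006 - 0.2994)
z^{k+1} = -0.8452
Step 3: u-update.
u^{k+1} = -0.2994 - 1.006 + 0.8452 = -0.4602
Step 4: Primal residual = |-1.006 + 0.8452| = 0.1608


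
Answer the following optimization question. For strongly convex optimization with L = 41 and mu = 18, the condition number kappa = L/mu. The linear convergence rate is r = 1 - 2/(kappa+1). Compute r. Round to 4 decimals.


Step 1: Compute the condition number.
kappa = L/mu = 41/18 = 2.2778
Step 2: Compute the convergence rate.
r = 1 - 2/(kappa + 1) = 1 - 2*mu/(L + mu) = (L - mu)/(L + mu) = 23/59 = 0.3898


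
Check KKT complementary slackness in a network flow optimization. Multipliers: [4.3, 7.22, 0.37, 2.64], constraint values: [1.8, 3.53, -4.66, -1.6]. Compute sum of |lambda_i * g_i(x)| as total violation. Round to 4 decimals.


KKT complementary slackness check:
lambda_1 * g_1 = 4.3 * 1.8 = 7.74
lambda_2 * g_2 = 7.22 * 3.53 = 25.4866
lambda_3 * g_3 = 0.37 * -4.66 = -1.7242
lambda_4 * g_4 = 2.64 * -1.6 = -4.224
Total violation = 7.74 + 25.4866 + 1.7242 + 4.224 = 39.1748


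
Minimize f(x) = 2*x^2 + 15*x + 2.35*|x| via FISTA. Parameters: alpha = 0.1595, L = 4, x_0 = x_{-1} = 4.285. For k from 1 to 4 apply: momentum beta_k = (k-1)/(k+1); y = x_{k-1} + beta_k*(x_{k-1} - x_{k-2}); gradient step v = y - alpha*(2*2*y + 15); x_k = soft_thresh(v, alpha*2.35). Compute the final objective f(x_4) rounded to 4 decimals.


FISTA on f(x) = 2*x^2 + 15*x + 2.35*|x|
L = 4, alpha = 0.1595
Iteration 1: beta = 0.0, y = 4.285 + 0.0*(4.285 - 4.285) = 4.285
  grad(y) = 32.14, v = y - alpha*grad = -0.8413
  prox(v) = soft_thresh(-0.8413, 0.3748) = -0.4665
Iteration 2: beta = 0.3333, y = -0.4665 + 0.3333*(-0.4665 - 4.285) = -2.0503
  grad(y) = 6.7986, v = y - alpha*grad = -3.1347
  prox(v) = soft_thresh(-3.1347, 0.3748) = -2.7599
Iteration 3: beta = 0.5, y = -2.7599 + 0.5*(-2.7599 + 0.4665) = -3.9066
  grad(y) = -0.6264, v = y - alpha*grad = -3.8067
  prox(v) = soft_thresh(-3.8067, 0.3748) = -3.4319
Iteration 4: beta = 0.6, y = -3.4319 + 0.6*(-3.4319 + 2.7599) = -3.835
  grad(y) = -0.3402, v = y - alpha*grad = -3.7808
  prox(v) = soft_thresh(-3.7808, 0.3748) = -3.406
f(x_4) = 2*(-3.406)^2 + 15*(-3.406) + 2.35*|-3.406| = -19.8843


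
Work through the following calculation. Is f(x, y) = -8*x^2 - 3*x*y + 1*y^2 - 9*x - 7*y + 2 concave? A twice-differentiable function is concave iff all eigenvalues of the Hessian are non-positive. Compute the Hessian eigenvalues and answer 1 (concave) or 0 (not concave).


The Hessian of f(x,y) = -8*x^2 - 3*x*y + 1*y^2 - 9*x - 7*y + 2 is:
H = [[-16, -3], [-3, 2]]
Trace = -16 + 2 = -14
Determinant = -16*2 - (-3)^2 = -41
Discriminant = (-14)^2 - 4*-41 = 360.0
Eigenvalues: lambda_1 = -16.4868, lambda_2 = 2.4868
The function is not concave.

0


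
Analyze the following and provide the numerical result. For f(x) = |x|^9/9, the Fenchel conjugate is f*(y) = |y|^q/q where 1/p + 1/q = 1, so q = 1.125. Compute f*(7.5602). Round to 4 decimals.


The conjugate exponent q satisfies 1/p + 1/q = 1.
p = 9, so q = 9/(9 - 1) = 1.125
|y|^q = 7.5602^1.125 = 9.7353
f*(7.5602) = 9.7353 / 1.125 = 8.6536


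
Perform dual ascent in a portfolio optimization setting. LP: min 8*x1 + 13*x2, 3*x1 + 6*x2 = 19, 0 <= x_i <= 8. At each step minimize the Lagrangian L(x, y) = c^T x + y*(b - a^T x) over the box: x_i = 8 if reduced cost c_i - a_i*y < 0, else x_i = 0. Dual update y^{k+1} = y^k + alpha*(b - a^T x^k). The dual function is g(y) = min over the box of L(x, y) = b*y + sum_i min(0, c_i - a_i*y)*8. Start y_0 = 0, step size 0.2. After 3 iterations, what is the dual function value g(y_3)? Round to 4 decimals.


Dual ascent for LP: min 8*x1 + 13*x2, 3*x1 + 6*x2 = 19, 0 <= x_i <= 8
Step 1: y^k = 0.0, reduced costs: (8.0, 13.0)
  x^k = (0.0, 0.0), subgradient = b - a^T x = 19.0
  y^{k+1} = 0.0 + 0.2*19.0 = 3.8
Step 2: y^k = 3.8, reduced costs: (-3.4, -9.8)
  x^k = (8.0, 8.0), subgradient = b - a^T x = -53.0
  y^{k+1} = 3.8 + 0.2*-53.0 = -6.8
Step 3: y^k = -6.8, reduced costs: (28.4, 53.8)
  x^k = (0.0, 0.0), subgradient = b - a^T x = 19.0
  y^{k+1} = -6.8 + 0.2*19.0 = -3.0
Dual objective at y_3 = -3.0: reduced costs (17.0, 31.0), box minimizer x = (0.0, 0.0)
g(y_3) = b*y + (c1 - a1*y)*x1 + (c2 - a2*y)*x2 = 19*(-3.0) + 17.0*0.0 + 31.0*0.0 = -57.0 + 0.0 + 0.0 = -57.0


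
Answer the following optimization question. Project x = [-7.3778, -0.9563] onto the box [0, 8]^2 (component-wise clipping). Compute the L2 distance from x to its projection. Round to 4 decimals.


Project each component onto [0, 8].
clip(-7.3778) = 0.0, clip(-0.9563) = 0.0
Projection = [0.0, 0.0]
Squared diffs: [54.4319, 0.9145]
Distance = sqrt(55.3464) = 7.4395


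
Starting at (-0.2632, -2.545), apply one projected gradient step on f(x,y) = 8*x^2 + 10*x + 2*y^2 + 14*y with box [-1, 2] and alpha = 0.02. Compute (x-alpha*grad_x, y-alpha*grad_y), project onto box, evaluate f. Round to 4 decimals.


Step 1: Compute gradient at (-0.2632, -2.545).
grad_x = 2*8*-0.2632 + 10 = 5.7888
grad_y = 2*2*-2.545 + 14 = 3.82
Step 2: Gradient step.
x_raw = -0.2632 - 0.02*5.7888 = -0.379
y_raw = -2.545 - 0.02*3.82 = -2.6214
Step 3: Project onto [-1, 2].
x_proj = clip(-0.379) = -0.379
y_proj = clip(-2.6214) = -1.0
Step 4: Evaluate f.
f(-0.379, -1.0) = -14.6408


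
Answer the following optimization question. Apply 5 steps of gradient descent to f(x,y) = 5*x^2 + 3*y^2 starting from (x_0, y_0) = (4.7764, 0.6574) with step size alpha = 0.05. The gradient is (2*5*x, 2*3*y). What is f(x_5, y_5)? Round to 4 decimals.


Gradient descent on f(x,y) = 5*x^2 + 3*y^2.
Starting point: (4.7764, 0.6574), alpha = 0.05
Step 1: grad_x = 2*5*4.7764 = 47.764, grad_y = 2*3*0.6574 = 3.9444
  x_1 = 4.7764 - 0.05*47.764 = 2.3882
  y_1 = 0.6574 - 0.05*3.9444 = 0.4602
Step 2: grad_x = 2*5*2.3882 = 23.882, grad_y = 2*3*0.4602 = 2.7611
  x_2 = 2.3882 - 0.05*23.882 = 1.1941
  y_2 = 0.4602 - 0.05*2.7611 = 0.3221
Step 3: grad_x = 2*5*1.1941 = 11.941, grad_y = 2*3*0.3221 = 1.9328
  x_3 = 1.1941 - 0.05*11.941 = 0.5971
  y_3 = 0.3221 - 0.05*1.9328 = 0.2255
Step 4: grad_x = 2*5*0.5971 = 5.9705, grad_y = 2*3*0.2255 = 1.3529
  x_4 = 0.5971 - 0.05*5.9705 = 0.2985
  y_4 = 0.2255 - 0.05*1.3529 = 0.1578
Step 5: grad_x = 2*5*0.2985 = 2.9853, grad_y = 2*3*0.1578 = 0.9471
  x_5 = 0.2985 - 0.05*2.9853 = 0.1493
  y_5 = 0.1578 - 0.05*0.9471 = 0.1105
f(0.1493, 0.1105) = 5*0.1493^2 + 3*0.1105^2 = 0.148


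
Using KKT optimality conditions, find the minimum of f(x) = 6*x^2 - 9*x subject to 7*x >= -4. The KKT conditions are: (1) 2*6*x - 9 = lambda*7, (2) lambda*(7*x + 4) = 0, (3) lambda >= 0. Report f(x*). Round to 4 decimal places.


Step 1: Try lambda = 0 (constraint inactive).
Stationarity: 2*6*x - 9 = 0
x* = 9/(2*6) = 0.75
Check constraint: 7*0.75 = 5.25 >= -4 -- satisfied.
Step 2: Compute optimal value.
f(x*) = 6*0.75^2 - 9*0.75 = -3.375


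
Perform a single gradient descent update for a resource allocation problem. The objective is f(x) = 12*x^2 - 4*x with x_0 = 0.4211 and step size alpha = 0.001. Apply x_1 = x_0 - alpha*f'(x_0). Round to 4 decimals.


We compute the gradient at x_0 and apply the update.
f'(x) = 24*x - 4
f'(0.4211) = 24*0.4211 - 4 = 6.1064
x_1 = 0.4211 - 0.001*6.1064 = 0.415


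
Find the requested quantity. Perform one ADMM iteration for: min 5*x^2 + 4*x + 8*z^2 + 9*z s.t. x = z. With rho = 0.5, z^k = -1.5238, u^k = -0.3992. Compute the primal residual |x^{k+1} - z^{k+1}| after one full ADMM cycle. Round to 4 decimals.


ADMM iteration with rho = 0.5, z^k = -1.5238, u^k = -0.3992
Step 1: x-update.
Minimize 5*x^2 + 4*x + (0.5/2)*(x + 1.5238 - 0.3992)^2
FOC: (2*5 + 0.5)*x = -4 + 0.5*(-1.5238 + 0.3992)
x^{k+1} = -0.4345
Step 2: z-update.
Minimize 8*z^2 + 9*z + (0.5/2)*(-0.4345 - z - 0.3992)^2
FOC: (2*8 + 0.5)*z = -9 + 0.5*(-0.4345 - 0.3992)
z^{k+1} = -0.5707
Step 3: u-update.
u^{k+1} = -0.3992 - 0.4345 + 0.5707 = -0.263
Step 4: Primal residual = |-0.4345 + 0.5707| = 0.1362


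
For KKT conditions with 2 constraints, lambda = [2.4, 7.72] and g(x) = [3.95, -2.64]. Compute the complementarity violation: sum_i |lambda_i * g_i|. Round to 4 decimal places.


KKT complementary slackness check:
lambda_1 * g_1 = 2.4 * 3.95 = 9.48
lambda_2 * g_2 = 7.72 * -2.64 = -20.3808
Total violation = 9.48 + 20.3808 = 29.8608


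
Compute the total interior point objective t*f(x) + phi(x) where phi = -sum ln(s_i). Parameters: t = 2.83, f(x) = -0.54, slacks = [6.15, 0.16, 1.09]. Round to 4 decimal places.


Step 1: Compute log-barrier.
ln values: [1.8165, -1.8326, 0.0862]
phi = -(1.8165 - 1.8326 + 0.0862) = -0.07
Step 2: Compute augmented objective.
t*f(x) = 2.83*-0.54 = -1.5282
Total = -1.5282 - 0.07 = -1.5982


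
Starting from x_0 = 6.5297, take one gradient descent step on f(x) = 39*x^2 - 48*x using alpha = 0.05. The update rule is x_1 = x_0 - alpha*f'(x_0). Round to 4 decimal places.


We compute the gradient at x_0 and apply the update.
f'(x) = 78*x - 48
f'(6.5297) = 78*6.5297 - 48 = 461.3166
x_1 = 6.5297 - 0.05*461.3166 = -16.5361


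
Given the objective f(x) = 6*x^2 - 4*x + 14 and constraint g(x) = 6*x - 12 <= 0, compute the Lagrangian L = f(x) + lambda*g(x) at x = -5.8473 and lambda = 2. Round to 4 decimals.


Step 1: Evaluate f(x).
f(-5.8473) = 6*(-5.8473)^2 - 4*(-5.8473) + 14 = 242.5347
Step 2: Evaluate g(x).
g(-5.8473) = 6*-5.8473 - 12 = -47.0838
Step 3: Compute Lagrangian.
L = 242.5347 + 2*-47.0838 = 148.3671


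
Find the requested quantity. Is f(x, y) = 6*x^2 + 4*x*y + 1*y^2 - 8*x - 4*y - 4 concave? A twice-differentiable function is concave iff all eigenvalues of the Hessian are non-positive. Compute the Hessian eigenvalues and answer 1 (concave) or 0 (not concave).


The Hessian of f(x,y) = 6*x^2 + 4*x*y + 1*y^2 - 8*x - 4*y - 4 is:
H = [[12, 4], [4, 2]]
Trace = 12 + 2 = 14
Determinant = 12*2 - (4)^2 = 8
Discriminant = (14)^2 - 4*8 = 164.0
Eigenvalues: lambda_1 = 0.5969, lambda_2 = 13.4031
The function is not concave.

0


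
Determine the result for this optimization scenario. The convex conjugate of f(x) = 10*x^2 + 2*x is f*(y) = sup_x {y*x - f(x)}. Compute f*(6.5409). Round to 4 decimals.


f*(y) = sup_x {y*x - a*x^2 - b*x} = sup_x {(y-b)*x - a*x^2}
FOC: (y - b) - 2a*x = 0 => x* = (y - b)/(2a)
x* = (6.5409 - 2)/(2*10) = 0.227
f*(6.5409) = (y-b)^2/(4a) = (6.5409 - 2)^2/(4*10)
= 20.6198/40 = 0.5155


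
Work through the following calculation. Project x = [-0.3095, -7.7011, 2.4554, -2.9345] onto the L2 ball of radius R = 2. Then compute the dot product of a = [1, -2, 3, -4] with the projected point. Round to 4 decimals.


Step 1: Compute ||x|| (intermediates to 6 decimals).
||x|| = sqrt((-0.3095)^2 + (-7.7011)^2 + 2.4554^2 + (-2.9345)^2) = 8.604825
Step 2: Project.
Since ||x|| > R, scale = R/||x|| = 2/8.604825 = 0.232428, proj(x) = scale * x
proj(x) = [-0.071936, -1.789951, 0.570704, -0.68206]
Step 3: Dot product.
a^T * proj(x) = 1*(-0.071936) - 2*(-1.789951) + 3*0.570704 - 4*(-0.68206) = 7.9483


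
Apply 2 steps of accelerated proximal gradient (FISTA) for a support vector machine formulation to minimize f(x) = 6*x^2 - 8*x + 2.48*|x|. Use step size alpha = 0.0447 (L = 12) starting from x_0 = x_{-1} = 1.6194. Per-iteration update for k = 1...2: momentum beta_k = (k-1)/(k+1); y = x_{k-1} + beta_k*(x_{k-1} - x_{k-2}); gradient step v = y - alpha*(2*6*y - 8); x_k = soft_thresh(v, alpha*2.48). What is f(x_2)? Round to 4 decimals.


FISTA on f(x) = 6*x^2 - 8*x + 2.48*|x|
L = 12, alpha = 0.0447
Iteration 1: beta = 0.0, y = 1.6194 + 0.0*(1.6194 - 1.6194) = 1.6194
  grad(y) = 11.4328, v = y - alpha*grad = 1.1084
  prox(v) = soft_thresh(1.1084, 0.1109) = 0.9975
Iteration 2: beta = 0.3333, y = 0.9975 + 0.3333*(0.9975 - 1.6194) = 0.7902
  grad(y) = 1.4824, v = y - alpha*grad = 0.7239
  prox(v) = soft_thresh(0.7239, 0.1109) = 0.6131
f(x_2) = 6*0.6131^2 - 8*0.6131 + 2.48*|0.6131| = -1.129


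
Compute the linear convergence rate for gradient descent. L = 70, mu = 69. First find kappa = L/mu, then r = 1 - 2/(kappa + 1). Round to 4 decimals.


Step 1: Compute the condition number.
kappa = L/mu = 70/69 = 1.0145
Step 2: Compute the convergence rate.
r = 1 - 2/(kappa + 1) = 1 - 2*mu/(L + mu) = (L - mu)/(L + mu) = 1/139 = 0.0072


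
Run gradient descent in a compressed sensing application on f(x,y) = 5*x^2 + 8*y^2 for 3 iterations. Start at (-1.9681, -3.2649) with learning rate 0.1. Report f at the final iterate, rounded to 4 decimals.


Gradient descent on f(x,y) = 5*x^2 + 8*y^2.
Starting point: (-1.9681, -3.2649), alpha = 0.1
Step 1: grad_x = 2*5*-1.9681 = -19.681, grad_y = 2*8*-3.2649 = -52.2384
  x_1 = -1.9681 - 0.1*-19.681 = 0.0
  y_1 = -3.2649 - 0.1*-52.2384 = 1.9589
Step 2: grad_x = 2*5*0.0 = 0.0, grad_y = 2*8*1.9589 = 31.343
  x_2 = 0.0 - 0.1*0.0 = 0.0
  y_2 = 1.9589 - 0.1*31.343 = -1.1754
Step 3: grad_x = 2*5*0.0 = 0.0, grad_y = 2*8*-1.1754 = -18.8058
  x_3 = 0.0 - 0.1*0.0 = 0.0
  y_3 = -1.1754 - 0.1*-18.8058 = 0.7052
f(0.0, 0.7052) = 5*0.0^2 + 8*0.7052^2 = 3.9787
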